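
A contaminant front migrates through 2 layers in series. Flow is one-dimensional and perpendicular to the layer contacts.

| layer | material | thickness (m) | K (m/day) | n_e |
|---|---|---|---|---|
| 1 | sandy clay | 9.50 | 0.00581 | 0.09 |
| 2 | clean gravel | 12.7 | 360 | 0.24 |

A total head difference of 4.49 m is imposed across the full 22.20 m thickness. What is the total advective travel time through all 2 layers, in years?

3.89

With flow normal to the layers, continuity requires the same specific discharge q through every layer.
Σ(b_i/K_i) = 9.50/0.00581 + 12.7/360 = 1635 d.
q = Δh / Σ(b_i/K_i) = 4.49 / 1635 = 0.002746 m/day.
In each layer the seepage velocity is v_i = q/n_i, so the layer transit time is t_i = b_i·n_i / q:
  layer 1 (sandy clay): t_1 = 9.50 × 0.09 / 0.002746 = 311.4 d
  layer 2 (clean gravel): t_2 = 12.7 × 0.24 / 0.002746 = 1110 d
Total t = Σ t_i = 1421 days = 3.892 years.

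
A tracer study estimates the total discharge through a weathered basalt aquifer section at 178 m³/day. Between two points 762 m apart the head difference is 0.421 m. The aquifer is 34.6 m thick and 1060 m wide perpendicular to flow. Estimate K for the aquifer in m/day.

Cross-sectional area A = 1060 × 34.6 = 36676 m².
Hydraulic gradient i = Δh / L = 0.421 / 762 = 0.0005525.
From Q = K·A·i, K = Q / (A·i) = 178 / (36676 × 0.0005525) = 8.784 m/day.

8.78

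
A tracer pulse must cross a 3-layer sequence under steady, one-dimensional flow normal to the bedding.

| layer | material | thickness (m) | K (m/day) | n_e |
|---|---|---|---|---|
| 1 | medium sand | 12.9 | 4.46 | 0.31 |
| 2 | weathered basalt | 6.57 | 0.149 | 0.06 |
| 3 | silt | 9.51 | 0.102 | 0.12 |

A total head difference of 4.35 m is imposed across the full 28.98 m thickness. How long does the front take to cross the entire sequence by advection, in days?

178

With flow normal to the layers, continuity requires the same specific discharge q through every layer.
Σ(b_i/K_i) = 12.9/4.46 + 6.57/0.149 + 9.51/0.102 = 140.2 d.
q = Δh / Σ(b_i/K_i) = 4.35 / 140.2 = 0.03102 m/day.
In each layer the seepage velocity is v_i = q/n_i, so the layer transit time is t_i = b_i·n_i / q:
  layer 1 (medium sand): t_1 = 12.9 × 0.31 / 0.03102 = 128.9 d
  layer 2 (weathered basalt): t_2 = 6.57 × 0.06 / 0.03102 = 12.71 d
  layer 3 (silt): t_3 = 9.51 × 0.12 / 0.03102 = 36.79 d
Total t = Σ t_i = 178.4 days.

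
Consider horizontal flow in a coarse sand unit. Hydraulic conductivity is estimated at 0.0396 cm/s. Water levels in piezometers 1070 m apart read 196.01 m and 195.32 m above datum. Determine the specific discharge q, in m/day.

0.0221

Convert K: 0.0396 cm/s × 864 = 34.21 m/day.
Hydraulic gradient i = (196.01 − 195.32) / 1070 = 0.69 / 1070 = 0.0006449.
Specific discharge q = K · i = 34.21 × 0.0006449 = 0.02206 m/day.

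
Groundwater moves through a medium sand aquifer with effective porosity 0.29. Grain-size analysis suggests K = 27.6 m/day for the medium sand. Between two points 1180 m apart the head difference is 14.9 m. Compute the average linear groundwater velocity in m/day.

1.20

Hydraulic gradient i = Δh / L = 14.9 / 1180 = 0.01263.
Darcy flux q = K · i = 27.60 × 0.01263 = 0.3485 m/day.
Seepage velocity v = q / n_e = 0.3485 / 0.29 = 1.202 m/day.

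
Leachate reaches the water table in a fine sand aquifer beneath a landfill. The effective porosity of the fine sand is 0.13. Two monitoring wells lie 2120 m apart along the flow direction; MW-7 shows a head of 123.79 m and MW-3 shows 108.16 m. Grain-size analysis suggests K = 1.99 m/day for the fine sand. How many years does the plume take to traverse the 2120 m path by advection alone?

Hydraulic gradient i = (123.79 − 108.16) / 2120 = 15.63 / 2120 = 0.007373.
Darcy flux q = K · i = 1.990 × 0.007373 = 0.01467 m/day.
Seepage velocity v = q / n_e = 0.01467 / 0.13 = 0.1129 m/day.
Travel time t = L / v = 2120 / 0.1129 = 18785 days = 51.43 years.

51.4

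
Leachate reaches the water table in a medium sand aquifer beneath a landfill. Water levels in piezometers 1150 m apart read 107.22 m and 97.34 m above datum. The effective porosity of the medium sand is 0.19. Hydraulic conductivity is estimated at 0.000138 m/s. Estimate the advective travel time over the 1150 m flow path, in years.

Convert K: 0.000138 m/s × 86400 = 11.92 m/day.
Hydraulic gradient i = (107.22 − 97.34) / 1150 = 9.88 / 1150 = 0.008591.
Darcy flux q = K · i = 11.92 × 0.008591 = 0.1024 m/day.
Seepage velocity v = q / n_e = 0.1024 / 0.19 = 0.5391 m/day.
Travel time t = L / v = 1150 / 0.5391 = 2133 days = 5.840 years.

5.84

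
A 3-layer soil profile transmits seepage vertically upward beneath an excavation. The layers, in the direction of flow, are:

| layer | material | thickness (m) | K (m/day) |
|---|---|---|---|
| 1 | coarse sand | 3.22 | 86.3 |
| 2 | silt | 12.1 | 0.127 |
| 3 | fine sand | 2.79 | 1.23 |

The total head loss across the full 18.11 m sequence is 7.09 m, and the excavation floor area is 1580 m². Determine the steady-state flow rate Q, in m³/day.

115

Flow is perpendicular to layering, so the layers act in series and the equivalent K is the thickness-weighted harmonic mean.
Total thickness L = 3.22 + 12.1 + 2.79 = 18.11 m.
Σ(b_i/K_i) = 3.22/86.3 + 12.1/0.127 + 2.79/1.23 = 97.58 d.
K_eq = L / Σ(b_i/K_i) = 18.11 / 97.58 = 0.1856 m/day.
Q = K_eq · A · (Δh/L) = 0.1856 × 1580 × (7.09/18.11) = 114.8 m³/day.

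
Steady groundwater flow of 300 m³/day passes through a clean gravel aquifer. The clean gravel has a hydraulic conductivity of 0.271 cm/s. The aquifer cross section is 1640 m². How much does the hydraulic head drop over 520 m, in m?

Convert K: 0.271 cm/s × 864 = 234.1 m/day.
From Q = K·A·i, i = Q / (K·A) = 300 / (234.1 × 1640) = 0.0007813.
Head loss Δh = i · L = 0.0007813 × 520 = 0.4063 m.

0.406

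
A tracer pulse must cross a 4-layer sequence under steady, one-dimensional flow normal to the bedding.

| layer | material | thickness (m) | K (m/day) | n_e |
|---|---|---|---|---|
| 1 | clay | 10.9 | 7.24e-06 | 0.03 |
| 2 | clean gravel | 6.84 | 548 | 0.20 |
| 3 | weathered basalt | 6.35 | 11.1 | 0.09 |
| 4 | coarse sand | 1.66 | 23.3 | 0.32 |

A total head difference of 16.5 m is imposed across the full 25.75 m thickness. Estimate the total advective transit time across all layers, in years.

699

With flow normal to the layers, continuity requires the same specific discharge q through every layer.
Σ(b_i/K_i) = 10.9/7.24e-06 + 6.84/548 + 6.35/11.1 + 1.66/23.3 = 1.506e+06 d.
q = Δh / Σ(b_i/K_i) = 16.5 / 1.506e+06 = 1.096e-05 m/day.
In each layer the seepage velocity is v_i = q/n_i, so the layer transit time is t_i = b_i·n_i / q:
  layer 1 (clay): t_1 = 10.9 × 0.03 / 1.096e-05 = 29837 d
  layer 2 (clean gravel): t_2 = 6.84 × 0.20 / 1.096e-05 = 1.248e+05 d
  layer 3 (weathered basalt): t_3 = 6.35 × 0.09 / 1.096e-05 = 52146 d
  layer 4 (coarse sand): t_4 = 1.66 × 0.32 / 1.096e-05 = 48469 d
Total t = Σ t_i = 2.553e+05 days = 698.9 years.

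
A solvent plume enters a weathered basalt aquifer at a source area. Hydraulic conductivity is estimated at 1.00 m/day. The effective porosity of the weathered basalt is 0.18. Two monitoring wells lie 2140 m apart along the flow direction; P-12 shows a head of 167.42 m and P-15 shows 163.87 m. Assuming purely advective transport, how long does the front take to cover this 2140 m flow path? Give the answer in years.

636

Hydraulic gradient i = (167.42 − 163.87) / 2140 = 3.55 / 2140 = 0.001659.
Darcy flux q = K · i = 1.000 × 0.001659 = 0.001659 m/day.
Seepage velocity v = q / n_e = 0.001659 / 0.18 = 0.009216 m/day.
Travel time t = L / v = 2140 / 0.009216 = 2.322e+05 days = 635.7 years.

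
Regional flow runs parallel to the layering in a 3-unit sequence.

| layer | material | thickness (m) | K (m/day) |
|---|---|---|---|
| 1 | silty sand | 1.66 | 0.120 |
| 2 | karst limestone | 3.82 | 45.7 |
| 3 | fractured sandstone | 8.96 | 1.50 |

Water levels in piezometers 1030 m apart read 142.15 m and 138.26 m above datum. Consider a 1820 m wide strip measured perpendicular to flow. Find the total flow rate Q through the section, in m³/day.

1290

Flow is parallel to layering, so each bed carries its own Darcy discharge and the transmissivities add.
Σ(K_i·b_i) = 0.120×1.66 + 45.7×3.82 + 1.50×8.96 = 188.2 m²/day.
Hydraulic gradient i = (142.15 − 138.26) / 1030 = 3.89 / 1030 = 0.003777.
Q = Σ(K_i·b_i) · W · i = 188.2 × 1820 × 0.003777 = 1294 m³/day.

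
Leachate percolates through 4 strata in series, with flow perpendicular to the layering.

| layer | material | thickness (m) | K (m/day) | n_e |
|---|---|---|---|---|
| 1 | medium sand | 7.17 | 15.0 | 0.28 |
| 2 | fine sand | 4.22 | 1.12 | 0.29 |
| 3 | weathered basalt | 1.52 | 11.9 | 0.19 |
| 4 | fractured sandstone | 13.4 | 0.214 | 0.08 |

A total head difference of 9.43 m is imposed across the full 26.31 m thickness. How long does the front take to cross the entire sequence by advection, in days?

With flow normal to the layers, continuity requires the same specific discharge q through every layer.
Σ(b_i/K_i) = 7.17/15.0 + 4.22/1.12 + 1.52/11.9 + 13.4/0.214 = 66.99 d.
q = Δh / Σ(b_i/K_i) = 9.43 / 66.99 = 0.1408 m/day.
In each layer the seepage velocity is v_i = q/n_i, so the layer transit time is t_i = b_i·n_i / q:
  layer 1 (medium sand): t_1 = 7.17 × 0.28 / 0.1408 = 14.26 d
  layer 2 (fine sand): t_2 = 4.22 × 0.29 / 0.1408 = 8.694 d
  layer 3 (weathered basalt): t_3 = 1.52 × 0.19 / 0.1408 = 2.052 d
  layer 4 (fractured sandstone): t_4 = 13.4 × 0.08 / 0.1408 = 7.615 d
Total t = Σ t_i = 32.62 days.

32.6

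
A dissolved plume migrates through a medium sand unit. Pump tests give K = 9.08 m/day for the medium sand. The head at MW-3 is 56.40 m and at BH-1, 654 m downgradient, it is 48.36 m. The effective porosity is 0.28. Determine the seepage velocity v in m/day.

0.399

Hydraulic gradient i = (56.40 − 48.36) / 654 = 8.04 / 654 = 0.01229.
Darcy flux q = K · i = 9.080 × 0.01229 = 0.1116 m/day.
Seepage velocity v = q / n_e = 0.1116 / 0.28 = 0.3987 m/day.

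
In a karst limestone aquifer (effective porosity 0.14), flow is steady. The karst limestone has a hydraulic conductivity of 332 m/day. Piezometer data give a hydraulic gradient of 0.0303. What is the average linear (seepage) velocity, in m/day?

71.9

Hydraulic gradient i = 0.0303.
Darcy flux q = K · i = 332.0 × 0.03030 = 10.06 m/day.
Seepage velocity v = q / n_e = 10.06 / 0.14 = 71.85 m/day.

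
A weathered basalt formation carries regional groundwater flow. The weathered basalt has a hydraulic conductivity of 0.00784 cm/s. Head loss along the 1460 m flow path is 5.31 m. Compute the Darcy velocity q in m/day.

0.0246

Convert K: 0.00784 cm/s × 864 = 6.774 m/day.
Hydraulic gradient i = Δh / L = 5.31 / 1460 = 0.003637.
Specific discharge q = K · i = 6.774 × 0.003637 = 0.02464 m/day.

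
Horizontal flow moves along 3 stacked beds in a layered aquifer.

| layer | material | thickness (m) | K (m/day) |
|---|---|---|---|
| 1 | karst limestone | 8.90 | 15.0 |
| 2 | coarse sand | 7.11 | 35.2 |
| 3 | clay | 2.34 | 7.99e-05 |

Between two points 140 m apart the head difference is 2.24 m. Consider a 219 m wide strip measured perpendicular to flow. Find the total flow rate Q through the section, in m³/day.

1340

Flow is parallel to layering, so each bed carries its own Darcy discharge and the transmissivities add.
Σ(K_i·b_i) = 15.0×8.90 + 35.2×7.11 + 7.99e-05×2.34 = 383.8 m²/day.
Hydraulic gradient i = Δh / L = 2.24 / 140 = 0.01600.
Q = Σ(K_i·b_i) · W · i = 383.8 × 219 × 0.01600 = 1345 m³/day.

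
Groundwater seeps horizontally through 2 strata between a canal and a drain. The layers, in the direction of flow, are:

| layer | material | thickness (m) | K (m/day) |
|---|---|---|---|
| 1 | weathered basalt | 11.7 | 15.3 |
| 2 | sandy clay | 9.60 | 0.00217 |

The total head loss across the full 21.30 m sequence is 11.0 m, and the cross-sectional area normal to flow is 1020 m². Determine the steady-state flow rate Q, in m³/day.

Flow is perpendicular to layering, so the layers act in series and the equivalent K is the thickness-weighted harmonic mean.
Total thickness L = 11.7 + 9.60 = 21.30 m.
Σ(b_i/K_i) = 11.7/15.3 + 9.60/0.00217 = 4425 d.
K_eq = L / Σ(b_i/K_i) = 21.30 / 4425 = 0.004814 m/day.
Q = K_eq · A · (Δh/L) = 0.004814 × 1020 × (11.0/21.30) = 2.536 m³/day.

2.54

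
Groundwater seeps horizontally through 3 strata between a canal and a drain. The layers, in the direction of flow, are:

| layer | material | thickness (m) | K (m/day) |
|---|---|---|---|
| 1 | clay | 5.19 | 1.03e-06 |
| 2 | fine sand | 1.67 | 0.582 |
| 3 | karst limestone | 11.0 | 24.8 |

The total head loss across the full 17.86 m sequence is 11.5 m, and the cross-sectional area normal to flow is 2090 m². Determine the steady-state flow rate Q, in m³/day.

Flow is perpendicular to layering, so the layers act in series and the equivalent K is the thickness-weighted harmonic mean.
Total thickness L = 5.19 + 1.67 + 11.0 = 17.86 m.
Σ(b_i/K_i) = 5.19/1.03e-06 + 1.67/0.582 + 11.0/24.8 = 5.039e+06 d.
K_eq = L / Σ(b_i/K_i) = 17.86 / 5.039e+06 = 3.544e-06 m/day.
Q = K_eq · A · (Δh/L) = 3.544e-06 × 2090 × (11.5/17.86) = 0.004770 m³/day.

0.00477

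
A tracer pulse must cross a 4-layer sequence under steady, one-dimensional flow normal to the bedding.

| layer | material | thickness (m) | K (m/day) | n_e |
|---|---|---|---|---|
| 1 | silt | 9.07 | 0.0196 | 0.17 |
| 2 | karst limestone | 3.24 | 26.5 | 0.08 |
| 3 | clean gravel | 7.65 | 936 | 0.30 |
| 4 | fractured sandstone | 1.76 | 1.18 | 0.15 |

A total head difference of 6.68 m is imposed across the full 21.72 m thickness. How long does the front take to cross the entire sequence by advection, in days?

With flow normal to the layers, continuity requires the same specific discharge q through every layer.
Σ(b_i/K_i) = 9.07/0.0196 + 3.24/26.5 + 7.65/936 + 1.76/1.18 = 464.4 d.
q = Δh / Σ(b_i/K_i) = 6.68 / 464.4 = 0.01438 m/day.
In each layer the seepage velocity is v_i = q/n_i, so the layer transit time is t_i = b_i·n_i / q:
  layer 1 (silt): t_1 = 9.07 × 0.17 / 0.01438 = 107.2 d
  layer 2 (karst limestone): t_2 = 3.24 × 0.08 / 0.01438 = 18.02 d
  layer 3 (clean gravel): t_3 = 7.65 × 0.30 / 0.01438 = 159.5 d
  layer 4 (fractured sandstone): t_4 = 1.76 × 0.15 / 0.01438 = 18.35 d
Total t = Σ t_i = 303.1 days.

303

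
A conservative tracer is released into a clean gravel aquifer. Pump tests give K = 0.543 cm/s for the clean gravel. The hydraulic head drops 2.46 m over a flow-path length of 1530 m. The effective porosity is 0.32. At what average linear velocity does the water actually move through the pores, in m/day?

Convert K: 0.543 cm/s × 864 = 469.2 m/day.
Hydraulic gradient i = Δh / L = 2.46 / 1530 = 0.001608.
Darcy flux q = K · i = 469.2 × 0.001608 = 0.7543 m/day.
Seepage velocity v = q / n_e = 0.7543 / 0.32 = 2.357 m/day.

2.36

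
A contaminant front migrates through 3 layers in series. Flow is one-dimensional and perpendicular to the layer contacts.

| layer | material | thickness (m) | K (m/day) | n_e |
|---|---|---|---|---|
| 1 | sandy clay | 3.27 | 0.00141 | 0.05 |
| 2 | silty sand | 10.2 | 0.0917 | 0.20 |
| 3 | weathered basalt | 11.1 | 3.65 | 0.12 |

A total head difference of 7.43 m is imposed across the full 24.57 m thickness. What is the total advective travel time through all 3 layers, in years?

3.17

With flow normal to the layers, continuity requires the same specific discharge q through every layer.
Σ(b_i/K_i) = 3.27/0.00141 + 10.2/0.0917 + 11.1/3.65 = 2433 d.
q = Δh / Σ(b_i/K_i) = 7.43 / 2433 = 0.003053 m/day.
In each layer the seepage velocity is v_i = q/n_i, so the layer transit time is t_i = b_i·n_i / q:
  layer 1 (sandy clay): t_1 = 3.27 × 0.05 / 0.003053 = 53.55 d
  layer 2 (silty sand): t_2 = 10.2 × 0.20 / 0.003053 = 668.1 d
  layer 3 (weathered basalt): t_3 = 11.1 × 0.12 / 0.003053 = 436.2 d
Total t = Σ t_i = 1158 days = 3.170 years.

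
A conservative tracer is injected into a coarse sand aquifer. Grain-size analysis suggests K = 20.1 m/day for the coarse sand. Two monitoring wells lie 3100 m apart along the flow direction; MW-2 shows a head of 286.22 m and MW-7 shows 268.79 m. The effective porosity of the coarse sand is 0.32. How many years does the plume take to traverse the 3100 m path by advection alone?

24.0

Hydraulic gradient i = (286.22 − 268.79) / 3100 = 17.43 / 3100 = 0.005623.
Darcy flux q = K · i = 20.10 × 0.005623 = 0.1130 m/day.
Seepage velocity v = q / n_e = 0.1130 / 0.32 = 0.3532 m/day.
Travel time t = L / v = 3100 / 0.3532 = 8778 days = 24.03 years.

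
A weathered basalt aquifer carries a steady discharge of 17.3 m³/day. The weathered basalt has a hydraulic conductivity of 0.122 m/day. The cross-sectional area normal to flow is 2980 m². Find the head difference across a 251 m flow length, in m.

11.9

From Q = K·A·i, i = Q / (K·A) = 17.3 / (0.1220 × 2980) = 0.04758.
Head loss Δh = i · L = 0.04758 × 251 = 11.94 m.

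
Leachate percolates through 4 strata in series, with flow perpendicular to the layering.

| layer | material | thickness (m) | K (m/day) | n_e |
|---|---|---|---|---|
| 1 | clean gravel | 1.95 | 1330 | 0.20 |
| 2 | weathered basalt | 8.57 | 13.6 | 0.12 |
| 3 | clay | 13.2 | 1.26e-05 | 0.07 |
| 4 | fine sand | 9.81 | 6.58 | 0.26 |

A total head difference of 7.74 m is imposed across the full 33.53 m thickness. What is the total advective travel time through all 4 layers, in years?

With flow normal to the layers, continuity requires the same specific discharge q through every layer.
Σ(b_i/K_i) = 1.95/1330 + 8.57/13.6 + 13.2/1.26e-05 + 9.81/6.58 = 1.048e+06 d.
q = Δh / Σ(b_i/K_i) = 7.74 / 1.048e+06 = 7.388e-06 m/day.
In each layer the seepage velocity is v_i = q/n_i, so the layer transit time is t_i = b_i·n_i / q:
  layer 1 (clean gravel): t_1 = 1.95 × 0.20 / 7.388e-06 = 52787 d
  layer 2 (weathered basalt): t_2 = 8.57 × 0.12 / 7.388e-06 = 1.392e+05 d
  layer 3 (clay): t_3 = 13.2 × 0.07 / 7.388e-06 = 1.251e+05 d
  layer 4 (fine sand): t_4 = 9.81 × 0.26 / 7.388e-06 = 3.452e+05 d
Total t = Σ t_i = 6.623e+05 days = 1813 years.

1810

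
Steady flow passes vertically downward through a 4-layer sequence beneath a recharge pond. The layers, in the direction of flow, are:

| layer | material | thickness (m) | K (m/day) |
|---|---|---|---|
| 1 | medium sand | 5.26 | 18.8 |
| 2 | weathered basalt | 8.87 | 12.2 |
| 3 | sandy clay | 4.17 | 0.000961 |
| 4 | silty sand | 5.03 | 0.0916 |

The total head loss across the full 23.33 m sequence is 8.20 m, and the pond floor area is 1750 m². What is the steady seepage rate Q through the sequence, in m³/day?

3.26

Flow is perpendicular to layering, so the layers act in series and the equivalent K is the thickness-weighted harmonic mean.
Total thickness L = 5.26 + 8.87 + 4.17 + 5.03 = 23.33 m.
Σ(b_i/K_i) = 5.26/18.8 + 8.87/12.2 + 4.17/0.000961 + 5.03/0.0916 = 4395 d.
K_eq = L / Σ(b_i/K_i) = 23.33 / 4395 = 0.005308 m/day.
Q = K_eq · A · (Δh/L) = 0.005308 × 1750 × (8.20/23.33) = 3.265 m³/day.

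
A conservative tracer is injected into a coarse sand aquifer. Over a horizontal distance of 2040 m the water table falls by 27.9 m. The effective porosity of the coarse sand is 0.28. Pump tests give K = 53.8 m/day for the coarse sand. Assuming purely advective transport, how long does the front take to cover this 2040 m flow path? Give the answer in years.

2.13

Hydraulic gradient i = Δh / L = 27.9 / 2040 = 0.01368.
Darcy flux q = K · i = 53.80 × 0.01368 = 0.7358 m/day.
Seepage velocity v = q / n_e = 0.7358 / 0.28 = 2.628 m/day.
Travel time t = L / v = 2040 / 2.628 = 776.3 days = 2.125 years.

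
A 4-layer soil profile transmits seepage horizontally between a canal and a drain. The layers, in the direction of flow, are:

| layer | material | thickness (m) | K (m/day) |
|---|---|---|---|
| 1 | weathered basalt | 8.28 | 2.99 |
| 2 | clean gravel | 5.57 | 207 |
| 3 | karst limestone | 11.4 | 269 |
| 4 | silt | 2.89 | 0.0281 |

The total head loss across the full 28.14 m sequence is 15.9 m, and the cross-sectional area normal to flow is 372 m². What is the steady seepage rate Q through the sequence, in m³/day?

56.0

Flow is perpendicular to layering, so the layers act in series and the equivalent K is the thickness-weighted harmonic mean.
Total thickness L = 8.28 + 5.57 + 11.4 + 2.89 = 28.14 m.
Σ(b_i/K_i) = 8.28/2.99 + 5.57/207 + 11.4/269 + 2.89/0.0281 = 105.7 d.
K_eq = L / Σ(b_i/K_i) = 28.14 / 105.7 = 0.2663 m/day.
Q = K_eq · A · (Δh/L) = 0.2663 × 372 × (15.9/28.14) = 55.97 m³/day.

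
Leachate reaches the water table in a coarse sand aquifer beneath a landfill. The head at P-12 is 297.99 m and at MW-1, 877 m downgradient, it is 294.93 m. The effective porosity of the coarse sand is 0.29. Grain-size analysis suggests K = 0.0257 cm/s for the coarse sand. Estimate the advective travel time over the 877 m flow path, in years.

Convert K: 0.0257 cm/s × 864 = 22.20 m/day.
Hydraulic gradient i = (297.99 − 294.93) / 877 = 3.06 / 877 = 0.003489.
Darcy flux q = K · i = 22.20 × 0.003489 = 0.07748 m/day.
Seepage velocity v = q / n_e = 0.07748 / 0.29 = 0.2672 m/day.
Travel time t = L / v = 877 / 0.2672 = 3283 days = 8.987 years.

8.99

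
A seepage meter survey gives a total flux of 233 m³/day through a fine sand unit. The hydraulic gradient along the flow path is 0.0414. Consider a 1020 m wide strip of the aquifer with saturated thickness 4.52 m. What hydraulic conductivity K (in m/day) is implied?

Cross-sectional area A = 1020 × 4.52 = 4610 m².
Hydraulic gradient i = 0.0414.
From Q = K·A·i, K = Q / (A·i) = 233 / (4610 × 0.04140) = 1.221 m/day.

1.22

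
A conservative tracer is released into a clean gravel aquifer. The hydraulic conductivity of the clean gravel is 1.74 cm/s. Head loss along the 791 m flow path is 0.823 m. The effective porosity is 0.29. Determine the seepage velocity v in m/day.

5.39

Convert K: 1.74 cm/s × 864 = 1503 m/day.
Hydraulic gradient i = Δh / L = 0.823 / 791 = 0.001040.
Darcy flux q = K · i = 1503 × 0.001040 = 1.564 m/day.
Seepage velocity v = q / n_e = 1.564 / 0.29 = 5.394 m/day.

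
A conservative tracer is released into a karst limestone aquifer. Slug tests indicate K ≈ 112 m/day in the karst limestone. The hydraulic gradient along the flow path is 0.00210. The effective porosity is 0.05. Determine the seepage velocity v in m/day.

Hydraulic gradient i = 0.00210.
Darcy flux q = K · i = 112.0 × 0.002100 = 0.2352 m/day.
Seepage velocity v = q / n_e = 0.2352 / 0.05 = 4.704 m/day.

4.70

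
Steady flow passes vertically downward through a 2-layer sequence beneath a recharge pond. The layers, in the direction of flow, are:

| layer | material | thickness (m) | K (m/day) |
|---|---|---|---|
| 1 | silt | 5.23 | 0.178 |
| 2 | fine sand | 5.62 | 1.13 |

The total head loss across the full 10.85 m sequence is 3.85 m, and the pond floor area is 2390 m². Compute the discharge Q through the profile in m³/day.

268

Flow is perpendicular to layering, so the layers act in series and the equivalent K is the thickness-weighted harmonic mean.
Total thickness L = 5.23 + 5.62 = 10.85 m.
Σ(b_i/K_i) = 5.23/0.178 + 5.62/1.13 = 34.36 d.
K_eq = L / Σ(b_i/K_i) = 10.85 / 34.36 = 0.3158 m/day.
Q = K_eq · A · (Δh/L) = 0.3158 × 2390 × (3.85/10.85) = 267.8 m³/day.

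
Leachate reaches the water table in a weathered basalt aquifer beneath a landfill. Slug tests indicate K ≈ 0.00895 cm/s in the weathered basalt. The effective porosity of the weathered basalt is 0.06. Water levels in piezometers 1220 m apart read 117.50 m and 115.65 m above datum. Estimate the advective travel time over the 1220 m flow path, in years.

17.1

Convert K: 0.00895 cm/s × 864 = 7.733 m/day.
Hydraulic gradient i = (117.50 − 115.65) / 1220 = 1.85 / 1220 = 0.001516.
Darcy flux q = K · i = 7.733 × 0.001516 = 0.01173 m/day.
Seepage velocity v = q / n_e = 0.01173 / 0.06 = 0.1954 m/day.
Travel time t = L / v = 1220 / 0.1954 = 6243 days = 17.09 years.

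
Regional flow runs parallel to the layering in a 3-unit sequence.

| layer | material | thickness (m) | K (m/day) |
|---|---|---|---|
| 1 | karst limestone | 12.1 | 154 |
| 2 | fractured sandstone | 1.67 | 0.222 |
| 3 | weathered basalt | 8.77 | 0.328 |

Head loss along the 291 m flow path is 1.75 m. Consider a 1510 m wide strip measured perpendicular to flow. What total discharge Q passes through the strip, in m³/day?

Flow is parallel to layering, so each bed carries its own Darcy discharge and the transmissivities add.
Σ(K_i·b_i) = 154×12.1 + 0.222×1.67 + 0.328×8.77 = 1867 m²/day.
Hydraulic gradient i = Δh / L = 1.75 / 291 = 0.006014.
Q = Σ(K_i·b_i) · W · i = 1867 × 1510 × 0.006014 = 16951 m³/day.

17000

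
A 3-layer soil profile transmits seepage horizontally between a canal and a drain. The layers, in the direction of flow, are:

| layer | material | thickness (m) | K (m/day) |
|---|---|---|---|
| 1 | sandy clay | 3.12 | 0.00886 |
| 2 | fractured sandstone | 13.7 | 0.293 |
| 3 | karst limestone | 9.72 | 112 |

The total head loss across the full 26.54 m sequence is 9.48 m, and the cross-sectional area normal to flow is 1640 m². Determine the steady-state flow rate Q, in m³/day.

Flow is perpendicular to layering, so the layers act in series and the equivalent K is the thickness-weighted harmonic mean.
Total thickness L = 3.12 + 13.7 + 9.72 = 26.54 m.
Σ(b_i/K_i) = 3.12/0.00886 + 13.7/0.293 + 9.72/112 = 399.0 d.
K_eq = L / Σ(b_i/K_i) = 26.54 / 399.0 = 0.06652 m/day.
Q = K_eq · A · (Δh/L) = 0.06652 × 1640 × (9.48/26.54) = 38.97 m³/day.

39.0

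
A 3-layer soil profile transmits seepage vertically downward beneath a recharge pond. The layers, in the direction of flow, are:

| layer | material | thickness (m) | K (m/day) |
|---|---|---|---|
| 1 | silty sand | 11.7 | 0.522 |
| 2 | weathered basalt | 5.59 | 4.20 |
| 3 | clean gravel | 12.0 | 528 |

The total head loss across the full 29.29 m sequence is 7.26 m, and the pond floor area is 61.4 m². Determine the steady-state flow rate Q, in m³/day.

18.8

Flow is perpendicular to layering, so the layers act in series and the equivalent K is the thickness-weighted harmonic mean.
Total thickness L = 11.7 + 5.59 + 12.0 = 29.29 m.
Σ(b_i/K_i) = 11.7/0.522 + 5.59/4.20 + 12.0/528 = 23.77 d.
K_eq = L / Σ(b_i/K_i) = 29.29 / 23.77 = 1.232 m/day.
Q = K_eq · A · (Δh/L) = 1.232 × 61.4 × (7.26/29.29) = 18.76 m³/day.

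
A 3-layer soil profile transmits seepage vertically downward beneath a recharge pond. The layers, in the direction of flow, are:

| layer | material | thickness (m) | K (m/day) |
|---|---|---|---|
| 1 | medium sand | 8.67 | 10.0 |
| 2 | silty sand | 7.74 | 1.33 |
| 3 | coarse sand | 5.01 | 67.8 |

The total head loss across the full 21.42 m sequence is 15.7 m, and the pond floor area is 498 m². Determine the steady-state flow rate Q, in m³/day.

1160

Flow is perpendicular to layering, so the layers act in series and the equivalent K is the thickness-weighted harmonic mean.
Total thickness L = 8.67 + 7.74 + 5.01 = 21.42 m.
Σ(b_i/K_i) = 8.67/10.0 + 7.74/1.33 + 5.01/67.8 = 6.760 d.
K_eq = L / Σ(b_i/K_i) = 21.42 / 6.760 = 3.168 m/day.
Q = K_eq · A · (Δh/L) = 3.168 × 498 × (15.7/21.42) = 1157 m³/day.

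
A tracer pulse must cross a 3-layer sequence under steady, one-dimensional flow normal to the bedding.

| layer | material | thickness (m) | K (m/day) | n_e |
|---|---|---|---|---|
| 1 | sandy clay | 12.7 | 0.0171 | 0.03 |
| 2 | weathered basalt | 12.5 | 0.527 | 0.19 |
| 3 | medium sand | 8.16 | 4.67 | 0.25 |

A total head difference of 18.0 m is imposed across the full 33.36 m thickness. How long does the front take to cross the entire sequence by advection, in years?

0.560

With flow normal to the layers, continuity requires the same specific discharge q through every layer.
Σ(b_i/K_i) = 12.7/0.0171 + 12.5/0.527 + 8.16/4.67 = 768.2 d.
q = Δh / Σ(b_i/K_i) = 18.0 / 768.2 = 0.02343 m/day.
In each layer the seepage velocity is v_i = q/n_i, so the layer transit time is t_i = b_i·n_i / q:
  layer 1 (sandy clay): t_1 = 12.7 × 0.03 / 0.02343 = 16.26 d
  layer 2 (weathered basalt): t_2 = 12.5 × 0.19 / 0.02343 = 101.4 d
  layer 3 (medium sand): t_3 = 8.16 × 0.25 / 0.02343 = 87.06 d
Total t = Σ t_i = 204.7 days = 0.5604 years.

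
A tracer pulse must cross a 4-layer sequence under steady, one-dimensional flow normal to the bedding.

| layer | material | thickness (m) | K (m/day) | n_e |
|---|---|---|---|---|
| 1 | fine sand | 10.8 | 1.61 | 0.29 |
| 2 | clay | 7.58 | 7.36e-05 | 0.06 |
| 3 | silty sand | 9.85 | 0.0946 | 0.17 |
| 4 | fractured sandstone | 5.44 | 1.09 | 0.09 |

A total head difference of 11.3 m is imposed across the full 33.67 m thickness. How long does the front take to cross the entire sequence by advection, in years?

With flow normal to the layers, continuity requires the same specific discharge q through every layer.
Σ(b_i/K_i) = 10.8/1.61 + 7.58/7.36e-05 + 9.85/0.0946 + 5.44/1.09 = 1.031e+05 d.
q = Δh / Σ(b_i/K_i) = 11.3 / 1.031e+05 = 0.0001096 m/day.
In each layer the seepage velocity is v_i = q/n_i, so the layer transit time is t_i = b_i·n_i / q:
  layer 1 (fine sand): t_1 = 10.8 × 0.29 / 0.0001096 = 28577 d
  layer 2 (clay): t_2 = 7.58 × 0.06 / 0.0001096 = 4150 d
  layer 3 (silty sand): t_3 = 9.85 × 0.17 / 0.0001096 = 15279 d
  layer 4 (fractured sandstone): t_4 = 5.44 × 0.09 / 0.0001096 = 4467 d
Total t = Σ t_i = 52473 days = 143.7 years.

144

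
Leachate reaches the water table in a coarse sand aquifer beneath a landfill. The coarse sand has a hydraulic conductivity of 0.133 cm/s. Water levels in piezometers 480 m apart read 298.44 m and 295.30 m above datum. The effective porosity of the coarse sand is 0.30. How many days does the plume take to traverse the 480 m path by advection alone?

192

Convert K: 0.133 cm/s × 864 = 114.9 m/day.
Hydraulic gradient i = (298.44 − 295.30) / 480 = 3.14 / 480 = 0.006542.
Darcy flux q = K · i = 114.9 × 0.006542 = 0.7517 m/day.
Seepage velocity v = q / n_e = 0.7517 / 0.30 = 2.506 m/day.
Travel time t = L / v = 480 / 2.506 = 191.6 days.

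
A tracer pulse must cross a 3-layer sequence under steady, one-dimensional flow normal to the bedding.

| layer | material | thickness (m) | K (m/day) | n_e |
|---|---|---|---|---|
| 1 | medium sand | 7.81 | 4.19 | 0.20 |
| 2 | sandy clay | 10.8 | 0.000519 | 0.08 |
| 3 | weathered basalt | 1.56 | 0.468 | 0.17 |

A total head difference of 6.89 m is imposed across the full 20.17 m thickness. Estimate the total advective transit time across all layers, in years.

22.3

With flow normal to the layers, continuity requires the same specific discharge q through every layer.
Σ(b_i/K_i) = 7.81/4.19 + 10.8/0.000519 + 1.56/0.468 = 20814 d.
q = Δh / Σ(b_i/K_i) = 6.89 / 20814 = 0.0003310 m/day.
In each layer the seepage velocity is v_i = q/n_i, so the layer transit time is t_i = b_i·n_i / q:
  layer 1 (medium sand): t_1 = 7.81 × 0.20 / 0.0003310 = 4719 d
  layer 2 (sandy clay): t_2 = 10.8 × 0.08 / 0.0003310 = 2610 d
  layer 3 (weathered basalt): t_3 = 1.56 × 0.17 / 0.0003310 = 801.2 d
Total t = Σ t_i = 8130 days = 22.26 years.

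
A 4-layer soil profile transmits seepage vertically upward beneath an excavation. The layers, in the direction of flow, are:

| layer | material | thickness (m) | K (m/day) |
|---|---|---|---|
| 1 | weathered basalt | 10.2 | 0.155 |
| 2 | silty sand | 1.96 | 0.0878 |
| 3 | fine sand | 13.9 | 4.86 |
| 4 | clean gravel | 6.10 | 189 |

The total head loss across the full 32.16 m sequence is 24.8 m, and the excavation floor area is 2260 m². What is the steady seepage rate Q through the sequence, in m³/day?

Flow is perpendicular to layering, so the layers act in series and the equivalent K is the thickness-weighted harmonic mean.
Total thickness L = 10.2 + 1.96 + 13.9 + 6.10 = 32.16 m.
Σ(b_i/K_i) = 10.2/0.155 + 1.96/0.0878 + 13.9/4.86 + 6.10/189 = 91.02 d.
K_eq = L / Σ(b_i/K_i) = 32.16 / 91.02 = 0.3533 m/day.
Q = K_eq · A · (Δh/L) = 0.3533 × 2260 × (24.8/32.16) = 615.8 m³/day.

616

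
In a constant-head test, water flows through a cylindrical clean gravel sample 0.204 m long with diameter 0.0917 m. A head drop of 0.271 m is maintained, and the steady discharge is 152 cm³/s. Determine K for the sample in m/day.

Cross-sectional area A = π·(d/2)² = π × (0.0917/2)² = 0.006604 m².
Convert discharge: 152 cm³/s = 0.0001520 m³/s.
Darcy's law rearranged: K = Q·L / (A·Δh) = 0.0001520 × 0.204 / (0.006604 × 0.271) = 0.01733 m/s = 1497 m/day.

1500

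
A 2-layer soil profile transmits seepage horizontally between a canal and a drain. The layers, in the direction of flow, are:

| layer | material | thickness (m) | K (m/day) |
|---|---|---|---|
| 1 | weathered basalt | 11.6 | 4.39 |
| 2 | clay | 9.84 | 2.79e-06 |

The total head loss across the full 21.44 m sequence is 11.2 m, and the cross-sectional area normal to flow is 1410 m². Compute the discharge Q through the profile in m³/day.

Flow is perpendicular to layering, so the layers act in series and the equivalent K is the thickness-weighted harmonic mean.
Total thickness L = 11.6 + 9.84 = 21.44 m.
Σ(b_i/K_i) = 11.6/4.39 + 9.84/2.79e-06 = 3.527e+06 d.
K_eq = L / Σ(b_i/K_i) = 21.44 / 3.527e+06 = 6.079e-06 m/day.
Q = K_eq · A · (Δh/L) = 6.079e-06 × 1410 × (11.2/21.44) = 0.004478 m³/day.

0.00448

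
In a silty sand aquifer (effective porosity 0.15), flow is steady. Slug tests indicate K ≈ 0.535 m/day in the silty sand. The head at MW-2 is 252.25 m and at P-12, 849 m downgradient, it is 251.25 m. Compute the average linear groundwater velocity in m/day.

0.00420

Hydraulic gradient i = (252.25 − 251.25) / 849 = 1 / 849 = 0.001178.
Darcy flux q = K · i = 0.5350 × 0.001178 = 0.0006302 m/day.
Seepage velocity v = q / n_e = 0.0006302 / 0.15 = 0.004201 m/day.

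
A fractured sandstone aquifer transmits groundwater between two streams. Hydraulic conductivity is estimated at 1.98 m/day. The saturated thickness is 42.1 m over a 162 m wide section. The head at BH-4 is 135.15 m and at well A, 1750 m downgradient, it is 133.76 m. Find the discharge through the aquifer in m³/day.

Cross-sectional area A = 162 × 42.1 = 6820 m².
Hydraulic gradient i = (135.15 − 133.76) / 1750 = 1.39 / 1750 = 0.0007943.
Darcy's law: Q = K · A · i = 1.980 × 6820 × 0.0007943 = 10.73 m³/day.

10.7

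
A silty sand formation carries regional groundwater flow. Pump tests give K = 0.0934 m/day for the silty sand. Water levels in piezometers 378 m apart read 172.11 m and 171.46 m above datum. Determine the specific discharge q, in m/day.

0.000161

Hydraulic gradient i = (172.11 − 171.46) / 378 = 0.65 / 378 = 0.001720.
Specific discharge q = K · i = 0.09340 × 0.001720 = 0.0001606 m/day.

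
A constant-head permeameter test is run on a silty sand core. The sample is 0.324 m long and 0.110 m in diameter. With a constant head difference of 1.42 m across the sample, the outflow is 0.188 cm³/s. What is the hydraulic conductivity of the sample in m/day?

Cross-sectional area A = π·(d/2)² = π × (0.110/2)² = 0.009503 m².
Convert discharge: 0.188 cm³/s = 1.880e-07 m³/s.
Darcy's law rearranged: K = Q·L / (A·Δh) = 1.880e-07 × 0.324 / (0.009503 × 1.42) = 4.514e-06 m/s = 0.3900 m/day.

0.390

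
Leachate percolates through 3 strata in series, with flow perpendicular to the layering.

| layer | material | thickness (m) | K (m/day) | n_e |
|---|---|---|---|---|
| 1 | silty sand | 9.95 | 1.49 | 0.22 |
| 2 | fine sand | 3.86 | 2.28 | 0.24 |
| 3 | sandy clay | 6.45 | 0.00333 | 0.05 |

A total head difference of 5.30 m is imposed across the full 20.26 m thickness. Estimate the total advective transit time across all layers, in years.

With flow normal to the layers, continuity requires the same specific discharge q through every layer.
Σ(b_i/K_i) = 9.95/1.49 + 3.86/2.28 + 6.45/0.00333 = 1945 d.
q = Δh / Σ(b_i/K_i) = 5.30 / 1945 = 0.002725 m/day.
In each layer the seepage velocity is v_i = q/n_i, so the layer transit time is t_i = b_i·n_i / q:
  layer 1 (silty sand): t_1 = 9.95 × 0.22 / 0.002725 = 803.4 d
  layer 2 (fine sand): t_2 = 3.86 × 0.24 / 0.002725 = 340.0 d
  layer 3 (sandy clay): t_3 = 6.45 × 0.05 / 0.002725 = 118.4 d
Total t = Σ t_i = 1262 days = 3.455 years.

3.45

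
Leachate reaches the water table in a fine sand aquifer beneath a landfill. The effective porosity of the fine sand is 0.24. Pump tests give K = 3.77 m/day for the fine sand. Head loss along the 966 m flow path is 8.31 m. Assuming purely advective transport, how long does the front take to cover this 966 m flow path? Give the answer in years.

19.6

Hydraulic gradient i = Δh / L = 8.31 / 966 = 0.008602.
Darcy flux q = K · i = 3.770 × 0.008602 = 0.03243 m/day.
Seepage velocity v = q / n_e = 0.03243 / 0.24 = 0.1351 m/day.
Travel time t = L / v = 966 / 0.1351 = 7149 days = 19.57 years.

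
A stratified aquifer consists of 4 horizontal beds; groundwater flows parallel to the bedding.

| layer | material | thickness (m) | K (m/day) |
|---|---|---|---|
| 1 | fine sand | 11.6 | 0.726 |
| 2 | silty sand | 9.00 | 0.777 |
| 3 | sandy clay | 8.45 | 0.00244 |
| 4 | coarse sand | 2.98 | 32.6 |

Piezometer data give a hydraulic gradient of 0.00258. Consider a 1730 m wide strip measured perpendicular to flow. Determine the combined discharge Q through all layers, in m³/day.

Flow is parallel to layering, so each bed carries its own Darcy discharge and the transmissivities add.
Σ(K_i·b_i) = 0.726×11.6 + 0.777×9.00 + 0.00244×8.45 + 32.6×2.98 = 112.6 m²/day.
Hydraulic gradient i = 0.00258.
Q = Σ(K_i·b_i) · W · i = 112.6 × 1730 × 0.002580 = 502.5 m³/day.

503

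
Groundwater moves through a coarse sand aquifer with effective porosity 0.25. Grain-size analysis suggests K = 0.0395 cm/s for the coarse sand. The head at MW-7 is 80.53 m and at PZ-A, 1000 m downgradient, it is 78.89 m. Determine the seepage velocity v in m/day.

Convert K: 0.0395 cm/s × 864 = 34.13 m/day.
Hydraulic gradient i = (80.53 − 78.89) / 1000 = 1.64 / 1000 = 0.001640.
Darcy flux q = K · i = 34.13 × 0.001640 = 0.05597 m/day.
Seepage velocity v = q / n_e = 0.05597 / 0.25 = 0.2239 m/day.

0.224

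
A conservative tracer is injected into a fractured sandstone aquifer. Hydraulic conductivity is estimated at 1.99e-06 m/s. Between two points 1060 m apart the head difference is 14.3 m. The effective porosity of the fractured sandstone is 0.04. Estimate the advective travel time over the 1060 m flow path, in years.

50.0

Convert K: 1.99e-06 m/s × 86400 = 0.1719 m/day.
Hydraulic gradient i = Δh / L = 14.3 / 1060 = 0.01349.
Darcy flux q = K · i = 0.1719 × 0.01349 = 0.002320 m/day.
Seepage velocity v = q / n_e = 0.002320 / 0.04 = 0.05799 m/day.
Travel time t = L / v = 1060 / 0.05799 = 18280 days = 50.05 years.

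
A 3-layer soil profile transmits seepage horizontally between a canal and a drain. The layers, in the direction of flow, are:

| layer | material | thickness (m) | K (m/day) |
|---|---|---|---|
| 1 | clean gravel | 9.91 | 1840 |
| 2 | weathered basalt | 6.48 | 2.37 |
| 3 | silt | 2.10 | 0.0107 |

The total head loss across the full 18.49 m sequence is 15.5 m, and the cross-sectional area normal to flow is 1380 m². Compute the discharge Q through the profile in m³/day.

Flow is perpendicular to layering, so the layers act in series and the equivalent K is the thickness-weighted harmonic mean.
Total thickness L = 9.91 + 6.48 + 2.10 = 18.49 m.
Σ(b_i/K_i) = 9.91/1840 + 6.48/2.37 + 2.10/0.0107 = 199.0 d.
K_eq = L / Σ(b_i/K_i) = 18.49 / 199.0 = 0.09291 m/day.
Q = K_eq · A · (Δh/L) = 0.09291 × 1380 × (15.5/18.49) = 107.5 m³/day.

107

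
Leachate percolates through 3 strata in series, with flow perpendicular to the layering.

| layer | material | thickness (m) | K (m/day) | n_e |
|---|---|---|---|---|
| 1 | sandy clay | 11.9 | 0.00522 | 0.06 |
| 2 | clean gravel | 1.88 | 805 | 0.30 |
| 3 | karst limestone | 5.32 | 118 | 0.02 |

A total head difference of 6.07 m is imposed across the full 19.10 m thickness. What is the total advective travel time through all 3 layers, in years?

1.42

With flow normal to the layers, continuity requires the same specific discharge q through every layer.
Σ(b_i/K_i) = 11.9/0.00522 + 1.88/805 + 5.32/118 = 2280 d.
q = Δh / Σ(b_i/K_i) = 6.07 / 2280 = 0.002663 m/day.
In each layer the seepage velocity is v_i = q/n_i, so the layer transit time is t_i = b_i·n_i / q:
  layer 1 (sandy clay): t_1 = 11.9 × 0.06 / 0.002663 = 268.2 d
  layer 2 (clean gravel): t_2 = 1.88 × 0.30 / 0.002663 = 211.8 d
  layer 3 (karst limestone): t_3 = 5.32 × 0.02 / 0.002663 = 39.96 d
Total t = Σ t_i = 519.9 days = 1.424 years.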